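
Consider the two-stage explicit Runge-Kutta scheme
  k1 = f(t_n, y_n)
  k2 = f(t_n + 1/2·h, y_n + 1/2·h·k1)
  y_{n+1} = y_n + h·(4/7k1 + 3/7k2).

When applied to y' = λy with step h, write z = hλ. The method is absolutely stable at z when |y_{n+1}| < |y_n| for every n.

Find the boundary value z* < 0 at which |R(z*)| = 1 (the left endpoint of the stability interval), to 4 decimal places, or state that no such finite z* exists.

Test eqn y'=λy, z=hλ:
  k1=λy_n ⇒ h·k1=z·y_n;  k2=λ(1+1/2z)y_n ⇒ h·k2=z(1+1/2z)y_n
  y_{n+1}/y_n = 1 + 4/7z + 3/7z(1+1/2z) = 1 + z + 3/14z²
  R(z) = 1 + z + 3/14z².

Solve |R(x)|<1 on ℝ⁻.
x=-1.49: |R|=0.0143
R=1: x+3/14x²=0 ⇒ x=−14/3=-4.6667; min R=1−1/(4·3/14)=-0.1667>−1
Confirm numerically:
  x=-4.242: |R|=0.61398 <1
  x=-4.175: |R|=0.56013 <1
  x=-3.996: |R|=0.42572 <1
  x=-2.310: |R|=0.16655 <1
  x=-5.243: |R|=1.64751 >1
  x=-5.082: |R|=1.45230 >1
So |R|<1 on (-4.6667, 0).

z* = -4.6667.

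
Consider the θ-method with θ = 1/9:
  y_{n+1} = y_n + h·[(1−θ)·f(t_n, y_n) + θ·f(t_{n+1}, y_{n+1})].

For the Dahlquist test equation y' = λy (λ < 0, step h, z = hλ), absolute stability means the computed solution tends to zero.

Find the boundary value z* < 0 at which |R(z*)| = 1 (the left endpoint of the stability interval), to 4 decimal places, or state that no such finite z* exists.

Set f=λy, z=hλ:
  y_{n+1} = y_n + z·[8/9·y_n + 1/9·y_{n+1}] ⇒ (1 − 1/9z)y_{n+1} = (1 + 8/9z)y_n
  so R(z) = (1 + 8/9z)/(1 − 1/9z).

Solve |R(x)|<1 on ℝ⁻.
x=-1.67: |R|=0.4086
R=−1: 1+8/9x = −1+1/9x ⇒ -7/9x=2 ⇒ x=2/(-7/9)=-2.5714
Confirm numerically:
  x=-2.016: |R|=0.64706 <1
  x=-1.884: |R|=0.55788 <1
  x=-1.240: |R|=0.08984 <1
  x=-1.063: |R|=0.04929 <1
  x=-3.141: |R|=1.32839 >1
  x=-3.055: |R|=1.28080 >1
  x=-2.851: |R|=1.16513 >1
Interval (-2.5714, 0).

left endpoint -2.5714.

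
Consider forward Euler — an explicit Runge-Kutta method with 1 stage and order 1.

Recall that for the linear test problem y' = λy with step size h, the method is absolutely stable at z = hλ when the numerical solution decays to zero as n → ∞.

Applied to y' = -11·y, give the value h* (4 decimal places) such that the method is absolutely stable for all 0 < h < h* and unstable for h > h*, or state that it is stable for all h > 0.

With y'=λy (z=hλ):
  order 1, 1-stage ⇒ R(z)=1+z
  (e.g. R(-1.76)=-0.76000, |R|=0.76000)

Boundary: |R(x)|=1, x<0.
x=-1.76: |R|=0.7600
|R(-2.08)|=1.0800 |R(-1.72)|=0.7200 |R(-0.5)|=0.5000
Bisect:
  x_lo=-2.4763 |R|=1.4763  x_hi=-0.3601 |R|=0.6399
  mid=-1.41817 |R|=0.41817 →hi
  mid=-1.94721 |R|=0.94721 →hi
  mid=-2.21174 |R|=1.21174 →lo
  mid=-2.07947 |R|=1.07947 →lo
  mid=-2.01334 |R|=1.01334 →lo
  mid=-1.98028 |R|=0.98028 →hi
  mid=-1.99681 |R|=0.99681 →hi
  mid=-2.00508 |R|=1.00508 →lo
  mid=-2.00094 |R|=1.00094 →lo
  ...
  [-2.00004,-1.99991] ⇒ x*=-2.0000
Stable set (-2.0000, 0).

(-2.0000,0); λ=-11 ⇒ h* = 0.1818.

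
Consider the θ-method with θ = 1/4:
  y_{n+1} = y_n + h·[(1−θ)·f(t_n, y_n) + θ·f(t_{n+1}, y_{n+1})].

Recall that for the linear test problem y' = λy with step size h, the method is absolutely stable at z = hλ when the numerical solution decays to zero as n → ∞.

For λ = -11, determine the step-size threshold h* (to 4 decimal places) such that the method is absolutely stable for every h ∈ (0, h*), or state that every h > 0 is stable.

(-4.0000,0); λ=-11 ⇒ h* = (4)/11 = 0.3636.

Test eqn y'=λy, z=hλ:
  y_{n+1} = y_n + z·[3/4·y_n + 1/4·y_{n+1}] ⇒ (1 − 1/4z)y_{n+1} = (1 + 3/4z)y_n
  R(z) = (1 + 3/4z)/(1 − 1/4z).

Boundary: |R(x)|=1, x<0.
x=-0.62: |R|=0.4632
R=−1: 1+3/4x = −1+1/4x ⇒ -1/2x=2 ⇒ x=2/(-1/2)=-4.0000
Confirm numerically:
  x=-3.901: |R|=0.97494 <1
  x=-3.791: |R|=0.94635 <1
  x=-3.602: |R|=0.89529 <1
  x=-4.366: |R|=1.08750 >1
  x=-4.347: |R|=1.08314 >1
  x=-4.209: |R|=1.05092 >1
Interval (-4.0000, 0).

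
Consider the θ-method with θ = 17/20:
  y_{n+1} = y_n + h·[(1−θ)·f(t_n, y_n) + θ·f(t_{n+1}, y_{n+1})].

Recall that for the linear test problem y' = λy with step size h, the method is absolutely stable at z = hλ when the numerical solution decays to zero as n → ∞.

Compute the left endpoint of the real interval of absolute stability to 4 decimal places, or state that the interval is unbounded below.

unbounded; (−∞, 0).

With y'=λy (z=hλ):
  y_{n+1} = y_n + z·[3/20·y_n + 17/20·y_{n+1}] ⇒ (1 − 17/20z)y_{n+1} = (1 + 3/20z)y_n
  so R(z) = (1 + 3/20z)/(1 − 17/20z).

Find x<0 with |R(x)|<1.
x=-0.87: |R|=0.4999
x=-2: |R|=0.2593
x=-10: |R|=0.0526
x=-100: |R|=0.1628
θ=17/20≥1/2 ⇒ |1+3/20x|<|1−17/20x| ∀x<0 ⇒ unbounded interval.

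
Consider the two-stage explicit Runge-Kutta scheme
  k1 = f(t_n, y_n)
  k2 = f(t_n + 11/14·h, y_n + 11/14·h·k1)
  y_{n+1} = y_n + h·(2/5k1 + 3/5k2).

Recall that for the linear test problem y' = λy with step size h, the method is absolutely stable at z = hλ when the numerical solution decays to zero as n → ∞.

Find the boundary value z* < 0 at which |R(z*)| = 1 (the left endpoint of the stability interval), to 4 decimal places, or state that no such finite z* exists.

Test eqn y'=λy, z=hλ:
  k1=λy_n ⇒ h·k1=z·y_n;  k2=λ(1+11/14z)y_n ⇒ h·k2=z(1+11/14z)y_n
  y_{n+1}/y_n = 1 + 2/5z + 3/5z(1+11/14z) = 1 + z + 33/70z²
  Hence R(z) = 1 + z + 33/70z².

Solve |R(x)|<1 on ℝ⁻.
x=-1.74: |R|=0.6873
R=1: x+33/70x²=0 ⇒ x=−70/33=-2.1212; min R=1−1/(4·33/70)=0.4697>−1
Confirm numerically:
  x=-1.938: |R|=0.83261 <1
  x=-1.646: |R|=0.63125 <1
  x=-1.617: |R|=0.61564 <1
  x=-1.570: |R|=0.59202 <1
  x=-2.532: |R|=1.49034 >1
  x=-2.269: |R|=1.15808 >1
Interval (-2.1212, 0).

z* = -2.1212.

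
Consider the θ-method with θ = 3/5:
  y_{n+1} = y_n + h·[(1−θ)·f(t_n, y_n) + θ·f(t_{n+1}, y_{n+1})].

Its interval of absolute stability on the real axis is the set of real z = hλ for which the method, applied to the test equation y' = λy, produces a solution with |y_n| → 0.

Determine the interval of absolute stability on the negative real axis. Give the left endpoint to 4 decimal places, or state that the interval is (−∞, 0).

(−∞, 0) — no finite endpoint.

On y'=λy, z=hλ:
  y_{n+1} = y_n + z·[2/5·y_n + 3/5·y_{n+1}] ⇒ (1 − 3/5z)y_{n+1} = (1 + 2/5z)y_n
  ⇒ R(z) = (1 + 2/5z)/(1 − 3/5z).

Solve |R(x)|<1 on ℝ⁻.
x=-1.53: |R|=0.2023
x=-2: |R|=0.0909
x=-10: |R|=0.4286
x=-100: |R|=0.6393
θ=3/5≥1/2 ⇒ |1+2/5x|<|1−3/5x| ∀x<0 ⇒ unbounded interval.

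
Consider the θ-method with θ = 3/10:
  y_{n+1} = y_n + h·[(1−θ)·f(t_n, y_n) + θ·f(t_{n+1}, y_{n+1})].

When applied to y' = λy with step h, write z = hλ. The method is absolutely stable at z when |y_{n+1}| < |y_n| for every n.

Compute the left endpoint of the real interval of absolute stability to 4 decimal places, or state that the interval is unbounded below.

left endpoint -5.0000.

On y'=λy, z=hλ:
  y_{n+1} = y_n + z·[7/10·y_n + 3/10·y_{n+1}] ⇒ (1 − 3/10z)y_{n+1} = (1 + 7/10z)y_n
  so R(z) = (1 + 7/10z)/(1 − 3/10z).

Boundary: |R(x)|=1, x<0.
x=-0.86: |R|=0.3164
R=−1: 1+7/10x = −1+3/10x ⇒ -2/5x=2 ⇒ x=2/(-2/5)=-5.0000
Confirm numerically:
  x=-3.354: |R|=0.67182 <1
  x=-3.060: |R|=0.59541 <1
  x=-2.047: |R|=0.26820 <1
  x=-5.274: |R|=1.04244 >1
  x=-5.135: |R|=1.02126 >1
Stable set (-5.0000, 0).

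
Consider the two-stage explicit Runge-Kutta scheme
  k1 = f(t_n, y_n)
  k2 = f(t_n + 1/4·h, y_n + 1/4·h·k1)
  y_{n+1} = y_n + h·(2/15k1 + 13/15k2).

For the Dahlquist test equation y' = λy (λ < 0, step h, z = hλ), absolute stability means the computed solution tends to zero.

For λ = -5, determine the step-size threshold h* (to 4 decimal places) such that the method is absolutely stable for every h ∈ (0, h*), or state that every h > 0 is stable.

(-4.6154,0); λ=-5 ⇒ h* = (60/13)/5 = 0.9231.

Test eqn y'=λy, z=hλ:
  k1=λy_n ⇒ h·k1=z·y_n;  k2=λ(1+1/4z)y_n ⇒ h·k2=z(1+1/4z)y_n
  y_{n+1}/y_n = 1 + 2/15z + 13/15z(1+1/4z) = 1 + z + 13/60z²
  Hence R(z) = 1 + z + 13/60z².

Find x<0 with |R(x)|<1.
x=-1.13: |R|=0.1467
R=1: x+13/60x²=0 ⇒ x=−60/13=-4.6154; min R=1−1/(4·13/60)=-0.1538>−1
Confirm numerically:
  x=-3.965: |R|=0.44127 <1
  x=-2.423: |R|=0.15097 <1
  x=-2.184: |R|=0.15053 <1
  x=-4.779: |R|=1.16942 >1
  x=-4.764: |R|=1.15340 >1
  x=-4.635: |R|=1.01970 >1
Stable set (-4.6154, 0).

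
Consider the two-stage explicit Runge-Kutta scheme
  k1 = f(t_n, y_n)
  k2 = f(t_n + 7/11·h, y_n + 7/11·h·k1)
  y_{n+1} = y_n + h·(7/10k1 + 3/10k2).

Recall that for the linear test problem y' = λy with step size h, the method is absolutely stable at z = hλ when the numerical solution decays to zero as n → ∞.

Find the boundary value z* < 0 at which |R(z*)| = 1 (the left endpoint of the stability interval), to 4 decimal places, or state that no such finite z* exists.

left endpoint -5.2381.

Set f=λy, z=hλ:
  k1=λy_n ⇒ h·k1=z·y_n;  k2=λ(1+7/11z)y_n ⇒ h·k2=z(1+7/11z)y_n
  y_{n+1}/y_n = 1 + 7/10z + 3/10z(1+7/11z) = 1 + z + 21/110z²
  so R(z) = 1 + z + 21/110z².

Boundary: |R(x)|=1, x<0.
x=-0.52: |R|=0.5316
R=1: x+21/110x²=0 ⇒ x=−110/21=-5.2381; min R=1−1/(4·21/110)=-0.3095>−1
Confirm numerically:
  x=-4.793: |R|=0.59273 <1
  x=-3.600: |R|=0.12582 <1
  x=-2.200: |R|=0.27600 <1
  x=-5.460: |R|=1.23131 >1
  x=-5.440: |R|=1.20969 >1
  x=-5.394: |R|=1.16055 >1
Stable set (-5.2381, 0).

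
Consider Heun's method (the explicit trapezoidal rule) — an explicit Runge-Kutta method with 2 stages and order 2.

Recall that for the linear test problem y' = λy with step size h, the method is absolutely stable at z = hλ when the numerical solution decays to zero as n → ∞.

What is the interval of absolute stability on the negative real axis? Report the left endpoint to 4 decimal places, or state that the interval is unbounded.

On y'=λy, z=hλ:
  order 2, 2-stage ⇒ R(z)=1+z+z^2/2
  (e.g. R(-1.62)=0.69220, |R|=0.69220)

Solve |R(x)|<1 on ℝ⁻.
x=-1.62: |R|=0.6922
|R(-2.29)|=1.3321 |R(-1.77)|=0.7964 |R(-1.35)|=0.5613
Bisect:
  x_lo=-2.4684 |R|=1.5780  x_hi=-0.1373 |R|=0.8722
  mid=-1.30281 |R|=0.54585 →hi
  mid=-1.88558 |R|=0.89213 →hi
  mid=-2.17697 |R|=1.19263 →lo
  mid=-2.03128 |R|=1.03177 →lo
  mid=-1.95843 |R|=0.95929 →hi
  mid=-1.99485 |R|=0.99487 →hi
  mid=-2.01307 |R|=1.01315 →lo
  mid=-2.00396 |R|=1.00397 →lo
  mid=-1.99941 |R|=0.99941 →hi
  mid=-2.00168 |R|=1.00168 →lo
  ...
  [-2.00012,-1.99998] ⇒ x*=-2.0000
Stable set (-2.0000, 0).

(-2.0000, 0).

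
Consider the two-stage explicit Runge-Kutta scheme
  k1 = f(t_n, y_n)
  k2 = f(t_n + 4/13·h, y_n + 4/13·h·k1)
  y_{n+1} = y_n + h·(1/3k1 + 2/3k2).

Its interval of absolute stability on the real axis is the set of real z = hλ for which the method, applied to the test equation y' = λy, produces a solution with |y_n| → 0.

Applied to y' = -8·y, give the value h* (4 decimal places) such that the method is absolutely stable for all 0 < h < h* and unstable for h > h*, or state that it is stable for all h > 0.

With y'=λy (z=hλ):
  k1=λy_n ⇒ h·k1=z·y_n;  k2=λ(1+4/13z)y_n ⇒ h·k2=z(1+4/13z)y_n
  y_{n+1}/y_n = 1 + 1/3z + 2/3z(1+4/13z) = 1 + z + 8/39z²
  R(z) = 1 + z + 8/39z².

Boundary: |R(x)|=1, x<0.
x=-0.9: |R|=0.2662
R=1: x+8/39x²=0 ⇒ x=−39/8=-4.8750; min R=1−1/(4·8/39)=-0.2188>−1
Confirm numerically:
  x=-4.318: |R|=0.50664 <1
  x=-3.988: |R|=0.27439 <1
  x=-3.753: |R|=0.13623 <1
  x=-2.335: |R|=0.21659 <1
  x=-5.098: |R|=1.23320 >1
  x=-4.983: |R|=1.11039 >1
Stable set (-4.8750, 0).

(-4.8750,0); λ=-8 ⇒ h* = (39/8)/8 = 0.6094.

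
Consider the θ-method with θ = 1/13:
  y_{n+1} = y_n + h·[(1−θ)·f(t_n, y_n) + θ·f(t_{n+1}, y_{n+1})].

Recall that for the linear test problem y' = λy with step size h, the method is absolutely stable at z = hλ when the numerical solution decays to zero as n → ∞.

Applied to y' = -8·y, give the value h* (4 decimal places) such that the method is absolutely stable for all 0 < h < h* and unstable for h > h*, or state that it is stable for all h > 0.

(-2.3636,0); λ=-8 ⇒ h* = (26/11)/8 = 0.2955.

On y'=λy, z=hλ:
  y_{n+1} = y_n + z·[12/13·y_n + 1/13·y_{n+1}] ⇒ (1 − 1/13z)y_{n+1} = (1 + 12/13z)y_n
  so R(z) = (1 + 12/13z)/(1 − 1/13z).

Find x<0 with |R(x)|<1.
x=-1.53: |R|=0.3689
R=−1: 1+12/13x = −1+1/13x ⇒ -11/13x=2 ⇒ x=2/(-11/13)=-2.3636
Confirm numerically:
  x=-2.014: |R|=0.74384 <1
  x=-1.435: |R|=0.29234 <1
  x=-1.392: |R|=0.25737 <1
  x=-1.078: |R|=0.00455 <1
  x=-2.680: |R|=1.22194 >1
  x=-2.607: |R|=1.17153 >1
Stable set (-2.3636, 0).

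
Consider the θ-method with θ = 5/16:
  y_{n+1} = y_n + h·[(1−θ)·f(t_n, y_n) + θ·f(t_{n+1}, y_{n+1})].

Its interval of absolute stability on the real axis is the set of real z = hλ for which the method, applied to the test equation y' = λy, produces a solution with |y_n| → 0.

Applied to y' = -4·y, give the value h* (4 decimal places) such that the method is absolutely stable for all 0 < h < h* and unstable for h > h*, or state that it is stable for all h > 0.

(-5.3333,0); λ=-4 ⇒ h* = (16/3)/4 = 1.3333.

Test eqn y'=λy, z=hλ:
  y_{n+1} = y_n + z·[11/16·y_n + 5/16·y_{n+1}] ⇒ (1 − 5/16z)y_{n+1} = (1 + 11/16z)y_n
  R(z) = (1 + 11/16z)/(1 − 5/16z).

Solve |R(x)|<1 on ℝ⁻.
x=-1.32: |R|=0.0655
R=−1: 1+11/16x = −1+5/16x ⇒ -3/8x=2 ⇒ x=2/(-3/8)=-5.3333
Confirm numerically:
  x=-3.593: |R|=0.69257 <1
  x=-2.526: |R|=0.41167 <1
  x=-2.219: |R|=0.31035 <1
  x=-5.900: |R|=1.07473 >1
  x=-5.735: |R|=1.05395 >1
  x=-5.558: |R|=1.03078 >1
Stable set (-5.3333, 0).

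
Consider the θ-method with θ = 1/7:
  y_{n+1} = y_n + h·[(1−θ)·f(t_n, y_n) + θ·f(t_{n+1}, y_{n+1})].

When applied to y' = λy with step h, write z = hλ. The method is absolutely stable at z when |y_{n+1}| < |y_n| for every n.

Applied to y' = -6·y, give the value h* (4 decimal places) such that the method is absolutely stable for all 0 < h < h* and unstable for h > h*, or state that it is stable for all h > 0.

Test eqn y'=λy, z=hλ:
  y_{n+1} = y_n + z·[6/7·y_n + 1/7·y_{n+1}] ⇒ (1 − 1/7z)y_{n+1} = (1 + 6/7z)y_n
  R(z) = (1 + 6/7z)/(1 − 1/7z).

Find x<0 with |R(x)|<1.
x=-0.72: |R|=0.3472
R=−1: 1+6/7x = −1+1/7x ⇒ -5/7x=2 ⇒ x=2/(-5/7)=-2.8000
Confirm numerically:
  x=-2.642: |R|=0.91807 <1
  x=-2.515: |R|=0.85024 <1
  x=-1.208: |R|=0.03021 <1
  x=-3.388: |R|=1.28302 >1
  x=-3.349: |R|=1.26524 >1
Interval (-2.8000, 0).

(-2.8000,0); λ=-6 ⇒ h* = (14/5)/6 = 0.4667.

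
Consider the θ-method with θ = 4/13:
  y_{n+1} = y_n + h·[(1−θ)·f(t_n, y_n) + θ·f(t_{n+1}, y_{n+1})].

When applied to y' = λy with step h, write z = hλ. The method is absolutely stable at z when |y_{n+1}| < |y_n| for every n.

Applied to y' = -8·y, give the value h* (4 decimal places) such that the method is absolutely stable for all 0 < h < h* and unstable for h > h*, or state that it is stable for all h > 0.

Test eqn y'=λy, z=hλ:
  y_{n+1} = y_n + z·[9/13·y_n + 4/13·y_{n+1}] ⇒ (1 − 4/13z)y_{n+1} = (1 + 9/13z)y_n
  ⇒ R(z) = (1 + 9/13z)/(1 − 4/13z).

Solve |R(x)|<1 on ℝ⁻.
x=-1.05: |R|=0.2064
R=−1: 1+9/13x = −1+4/13x ⇒ -5/13x=2 ⇒ x=2/(-5/13)=-5.2000
Confirm numerically:
  x=-3.675: |R|=0.72473 <1
  x=-3.257: |R|=0.62675 <1
  x=-2.527: |R|=0.42163 <1
  x=-2.196: |R|=0.31050 <1
  x=-5.372: |R|=1.02494 >1
  x=-5.245: |R|=1.00662 >1
Stable set (-5.2000, 0).

(-5.2000,0); λ=-8 ⇒ h* = (26/5)/8 = 0.6500.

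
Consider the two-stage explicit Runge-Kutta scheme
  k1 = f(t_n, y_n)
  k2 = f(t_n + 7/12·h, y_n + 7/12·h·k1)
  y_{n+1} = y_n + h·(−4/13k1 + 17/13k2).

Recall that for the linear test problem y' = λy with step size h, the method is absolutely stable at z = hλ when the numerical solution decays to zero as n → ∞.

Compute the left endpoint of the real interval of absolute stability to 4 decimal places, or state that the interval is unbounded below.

z* = -1.3109.

Set f=λy, z=hλ:
  k1=λy_n ⇒ h·k1=z·y_n;  k2=λ(1+7/12z)y_n ⇒ h·k2=z(1+7/12z)y_n
  y_{n+1}/y_n = 1 − 4/13z + 17/13z(1+7/12z) = 1 + z + 119/156z²
  R(z) = 1 + z + 119/156z².

Find x<0 with |R(x)|<1.
x=-1.02: |R|=0.7736
R=1: x+119/156x²=0 ⇒ x=−156/119=-1.3109; min R=1−1/(4·119/156)=0.6723>−1
Confirm numerically:
  x=-1.141: |R|=0.85210 <1
  x=-0.870: |R|=0.70738 <1
  x=-0.818: |R|=0.69242 <1
  x=-1.836: |R|=1.73539 >1
  x=-1.708: |R|=1.51735 >1
Interval (-1.3109, 0).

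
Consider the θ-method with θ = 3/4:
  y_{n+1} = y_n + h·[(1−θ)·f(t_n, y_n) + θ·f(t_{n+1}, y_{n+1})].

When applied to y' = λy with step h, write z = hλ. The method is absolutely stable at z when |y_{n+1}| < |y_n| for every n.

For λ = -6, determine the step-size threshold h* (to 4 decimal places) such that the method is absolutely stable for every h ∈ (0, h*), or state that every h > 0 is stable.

With y'=λy (z=hλ):
  y_{n+1} = y_n + z·[1/4·y_n + 3/4·y_{n+1}] ⇒ (1 − 3/4z)y_{n+1} = (1 + 1/4z)y_n
  Hence R(z) = (1 + 1/4z)/(1 − 3/4z).

Find x<0 with |R(x)|<1.
x=-1.07: |R|=0.4064
x=-2: |R|=0.2000
x=-10: |R|=0.1765
x=-100: |R|=0.3158
θ=3/4≥1/2 ⇒ |1+1/4x|<|1−3/4x| ∀x<0 ⇒ interval (−∞,0).

unbounded; (−∞, 0). Any h>0 works for λ=-6.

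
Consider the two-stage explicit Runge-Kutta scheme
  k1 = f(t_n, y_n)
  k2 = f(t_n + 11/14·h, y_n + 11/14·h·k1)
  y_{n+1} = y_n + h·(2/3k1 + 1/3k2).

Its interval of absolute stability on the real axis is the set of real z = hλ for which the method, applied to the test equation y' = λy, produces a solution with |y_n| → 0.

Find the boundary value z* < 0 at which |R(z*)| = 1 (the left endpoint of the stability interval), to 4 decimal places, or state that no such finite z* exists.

left endpoint -3.8182.

With y'=λy (z=hλ):
  k1=λy_n ⇒ h·k1=z·y_n;  k2=λ(1+11/14z)y_n ⇒ h·k2=z(1+11/14z)y_n
  y_{n+1}/y_n = 1 + 2/3z + 1/3z(1+11/14z) = 1 + z + 11/42z²
  so R(z) = 1 + z + 11/42z².

Find x<0 with |R(x)|<1.
x=-1.21: |R|=0.1735
R=1: x+11/42x²=0 ⇒ x=−42/11=-3.8182; min R=1−1/(4·11/42)=0.0455>−1
Confirm numerically:
  x=-2.815: |R|=0.26039 <1
  x=-2.397: |R|=0.10780 <1
  x=-2.145: |R|=0.06003 <1
  x=-4.142: |R|=1.35128 >1
  x=-4.038: |R|=1.23247 >1
Stable set (-3.8182, 0).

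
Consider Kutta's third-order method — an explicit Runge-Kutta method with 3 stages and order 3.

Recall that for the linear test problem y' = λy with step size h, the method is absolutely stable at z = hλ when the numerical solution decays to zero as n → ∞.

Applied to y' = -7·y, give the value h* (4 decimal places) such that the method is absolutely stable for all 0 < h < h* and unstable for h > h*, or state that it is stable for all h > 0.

On y'=λy, z=hλ:
  order 3, 3-stage ⇒ R(z)=1+z+z^2/2+z^3/6
  (e.g. R(-1.53)=0.04352, |R|=0.04352)

Need |R(x)|<1, x<0.
x=-1.53: |R|=0.0435
|R(-1.84)|=0.1855 |R(-1.54)|=0.0371 |R(-0.75)|=0.4609
Bisect:
  x_lo=-3.0679 |R|=2.1745  x_hi=-0.3858 |R|=0.6791
  mid=-1.72686 |R|=0.09410 →hi
  mid=-2.39740 |R|=0.82016 →hi
  mid=-2.73267 |R|=1.39996 →lo
  mid=-2.56504 |R|=1.08807 →lo
  mid=-2.48122 |R|=0.94891 →hi
  mid=-2.52313 |R|=1.01715 →lo
  mid=-2.50217 |R|=0.98270 →hi
  mid=-2.51265 |R|=0.99984 →hi
  mid=-2.51789 |R|=1.00848 →lo
  mid=-2.51527 |R|=1.00416 →lo
  ...
  [-2.51281,-2.51265] ⇒ x*=-2.5127
Interval (-2.5127, 0).

(-2.5127,0); λ=-7 ⇒ h* = 0.3590.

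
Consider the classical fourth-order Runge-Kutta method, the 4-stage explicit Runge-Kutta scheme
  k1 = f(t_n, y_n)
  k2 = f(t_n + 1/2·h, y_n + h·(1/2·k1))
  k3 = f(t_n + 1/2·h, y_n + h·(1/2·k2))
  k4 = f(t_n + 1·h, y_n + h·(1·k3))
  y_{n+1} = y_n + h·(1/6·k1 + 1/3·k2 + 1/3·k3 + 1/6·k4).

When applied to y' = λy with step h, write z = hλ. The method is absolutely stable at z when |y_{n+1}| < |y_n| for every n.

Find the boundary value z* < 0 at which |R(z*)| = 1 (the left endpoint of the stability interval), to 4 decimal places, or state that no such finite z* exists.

Test eqn y'=λy, z=hλ:
  order 4, 4-stage ⇒ R(z)=1+z+z^2/2+z^3/6+z^4/24
  (e.g. R(-1.71)=0.27495, |R|=0.27495)

Find x<0 with |R(x)|<1.
x=-1.71: |R|=0.2749
|R(-1.68)|=0.2728 |R(-1.62)|=0.2706 |R(-1.48)|=0.2748
Bisect:
  x_lo=-3.4545 |R|=2.5754  x_hi=-0.3736 |R|=0.6883
  mid=-1.91406 |R|=0.30828 →hi
  mid=-2.68430 |R|=0.85811 →hi
  mid=-3.06942 |R|=1.51998 →lo
  mid=-2.87686 |R|=1.14706 →lo
  mid=-2.78058 |R|=0.99292 →hi
  mid=-2.82872 |R|=1.06747 →lo
  mid=-2.80465 |R|=1.02958 →lo
  mid=-2.79262 |R|=1.01110 →lo
  mid=-2.78660 |R|=1.00197 →lo
  mid=-2.78359 |R|=0.99743 →hi
  ...
  [-2.78547,-2.78528] ⇒ x*=-2.7853
Stable set (-2.7853, 0).

z* = -2.7853.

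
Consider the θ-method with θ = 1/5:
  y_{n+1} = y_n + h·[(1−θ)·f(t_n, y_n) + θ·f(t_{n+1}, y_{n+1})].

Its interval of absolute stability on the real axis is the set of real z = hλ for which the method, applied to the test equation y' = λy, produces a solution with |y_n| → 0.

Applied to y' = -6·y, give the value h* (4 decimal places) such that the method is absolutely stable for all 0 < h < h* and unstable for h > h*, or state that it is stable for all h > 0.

(-3.3333,0); λ=-6 ⇒ h* = (10/3)/6 = 0.5556.

With y'=λy (z=hλ):
  y_{n+1} = y_n + z·[4/5·y_n + 1/5·y_{n+1}] ⇒ (1 − 1/5z)y_{n+1} = (1 + 4/5z)y_n
  so R(z) = (1 + 4/5z)/(1 − 1/5z).

Need |R(x)|<1, x<0.
x=-1.62: |R|=0.2236
R=−1: 1+4/5x = −1+1/5x ⇒ -3/5x=2 ⇒ x=2/(-3/5)=-3.3333
Confirm numerically:
  x=-3.272: |R|=0.97776 <1
  x=-2.102: |R|=0.47986 <1
  x=-1.405: |R|=0.09680 <1
  x=-3.512: |R|=1.06297 >1
  x=-3.385: |R|=1.01849 >1
Stable set (-3.3333, 0).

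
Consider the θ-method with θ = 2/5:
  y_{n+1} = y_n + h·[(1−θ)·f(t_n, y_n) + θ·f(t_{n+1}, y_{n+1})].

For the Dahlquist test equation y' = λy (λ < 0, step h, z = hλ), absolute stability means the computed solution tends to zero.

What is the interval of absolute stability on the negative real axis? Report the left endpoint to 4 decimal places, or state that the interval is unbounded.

On y'=λy, z=hλ:
  y_{n+1} = y_n + z·[3/5·y_n + 2/5·y_{n+1}] ⇒ (1 − 2/5z)y_{n+1} = (1 + 3/5z)y_n
  Hence R(z) = (1 + 3/5z)/(1 − 2/5z).

Boundary: |R(x)|=1, x<0.
x=-1.4: |R|=0.1026
R=−1: 1+3/5x = −1+2/5x ⇒ -1/5x=2 ⇒ x=2/(-1/5)=-10.0000
Confirm numerically:
  x=-8.809: |R|=0.94734 <1
  x=-8.408: |R|=0.92703 <1
  x=-8.136: |R|=0.91237 <1
  x=-5.364: |R|=0.70524 <1
  x=-10.559: |R|=1.02140 >1
  x=-10.087: |R|=1.00346 >1
Interval (-10.0000, 0).

(-10.0000, 0).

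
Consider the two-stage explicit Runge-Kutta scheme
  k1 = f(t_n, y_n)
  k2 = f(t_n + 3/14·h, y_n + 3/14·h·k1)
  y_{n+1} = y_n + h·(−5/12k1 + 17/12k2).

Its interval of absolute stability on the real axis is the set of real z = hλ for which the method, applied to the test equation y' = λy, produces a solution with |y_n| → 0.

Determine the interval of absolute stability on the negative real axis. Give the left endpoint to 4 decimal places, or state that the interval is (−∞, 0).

(-3.2941, 0).

Set f=λy, z=hλ:
  k1=λy_n ⇒ h·k1=z·y_n;  k2=λ(1+3/14z)y_n ⇒ h·k2=z(1+3/14z)y_n
  y_{n+1}/y_n = 1 − 5/12z + 17/12z(1+3/14z) = 1 + z + 17/56z²
  so R(z) = 1 + z + 17/56z².

Boundary: |R(x)|=1, x<0.
x=-1.66: |R|=0.1765
R=1: x+17/56x²=0 ⇒ x=−56/17=-3.2941; min R=1−1/(4·17/56)=0.1765>−1
Confirm numerically:
  x=-3.223: |R|=0.93042 <1
  x=-2.390: |R|=0.34403 <1
  x=-2.318: |R|=0.31313 <1
  x=-1.567: |R|=0.17842 <1
  x=-3.835: |R|=1.62969 >1
  x=-3.794: |R|=1.57574 >1
Stable set (-3.2941, 0).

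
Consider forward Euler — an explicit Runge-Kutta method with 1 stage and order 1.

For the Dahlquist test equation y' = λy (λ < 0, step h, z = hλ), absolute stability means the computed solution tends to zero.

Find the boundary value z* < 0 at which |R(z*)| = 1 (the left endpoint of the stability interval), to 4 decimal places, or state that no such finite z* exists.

Test eqn y'=λy, z=hλ:
  order 1, 1-stage ⇒ R(z)=1+z
  (e.g. R(-1.54)=-0.54000, |R|=0.54000)

Solve |R(x)|<1 on ℝ⁻.
x=-1.54: |R|=0.5400
|R(-1.51)|=0.5100 |R(-1.4)|=0.4000 |R(-1.07)|=0.0700
Bisect:
  x_lo=-2.5900 |R|=1.5900  x_hi=-0.0542 |R|=0.9458
  mid=-1.32211 |R|=0.32211 →hi
  mid=-1.95608 |R|=0.95608 →hi
  mid=-2.27306 |R|=1.27306 →lo
  mid=-2.11457 |R|=1.11457 →lo
  mid=-2.03532 |R|=1.03532 →lo
  mid=-1.99570 |R|=0.99570 →hi
  mid=-2.01551 |R|=1.01551 →lo
  mid=-2.00560 |R|=1.00560 →lo
  mid=-2.00065 |R|=1.00065 →lo
  mid=-1.99818 |R|=0.99818 →hi
  ...
  [-2.00003,-1.99988] ⇒ x*=-2.0000
Stable set (-2.0000, 0).

z* = -2.0000.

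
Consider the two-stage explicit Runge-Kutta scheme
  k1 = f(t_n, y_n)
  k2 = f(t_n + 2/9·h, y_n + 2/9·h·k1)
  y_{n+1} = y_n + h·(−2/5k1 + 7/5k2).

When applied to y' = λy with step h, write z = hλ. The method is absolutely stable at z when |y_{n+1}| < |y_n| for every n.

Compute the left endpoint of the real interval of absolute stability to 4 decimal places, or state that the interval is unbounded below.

With y'=λy (z=hλ):
  k1=λy_n ⇒ h·k1=z·y_n;  k2=λ(1+2/9z)y_n ⇒ h·k2=z(1+2/9z)y_n
  y_{n+1}/y_n = 1 − 2/5z + 7/5z(1+2/9z) = 1 + z + 14/45z²
  Hence R(z) = 1 + z + 14/45z².

Find x<0 with |R(x)|<1.
x=-1.58: |R|=0.1967
R=1: x+14/45x²=0 ⇒ x=−45/14=-3.2143; min R=1−1/(4·14/45)=0.1964>−1
Confirm numerically:
  x=-3.166: |R|=0.95244 <1
  x=-2.933: |R|=0.74333 <1
  x=-2.637: |R|=0.52639 <1
  x=-3.798: |R|=1.68972 >1
  x=-3.424: |R|=1.22340 >1
Stable set (-3.2143, 0).

z* = -3.2143.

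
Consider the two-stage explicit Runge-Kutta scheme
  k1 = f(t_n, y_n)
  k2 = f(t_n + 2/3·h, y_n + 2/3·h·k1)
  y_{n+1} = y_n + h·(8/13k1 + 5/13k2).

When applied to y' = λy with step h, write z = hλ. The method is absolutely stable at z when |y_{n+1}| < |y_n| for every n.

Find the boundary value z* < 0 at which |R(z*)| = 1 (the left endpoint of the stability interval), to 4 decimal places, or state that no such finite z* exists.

left endpoint -3.9000.

On y'=λy, z=hλ:
  k1=λy_n ⇒ h·k1=z·y_n;  k2=λ(1+2/3z)y_n ⇒ h·k2=z(1+2/3z)y_n
  y_{n+1}/y_n = 1 + 8/13z + 5/13z(1+2/3z) = 1 + z + 10/39z²
  R(z) = 1 + z + 10/39z².

Solve |R(x)|<1 on ℝ⁻.
x=-1.34: |R|=0.1204
R=1: x+10/39x²=0 ⇒ x=−39/10=-3.9000; min R=1−1/(4·10/39)=0.0250>−1
Confirm numerically:
  x=-2.596: |R|=0.13200 <1
  x=-2.416: |R|=0.08068 <1
  x=-1.965: |R|=0.02506 <1
  x=-4.467: |R|=1.64943 >1
  x=-4.218: |R|=1.34393 >1
  x=-4.005: |R|=1.10783 >1
So |R|<1 on (-3.9000, 0).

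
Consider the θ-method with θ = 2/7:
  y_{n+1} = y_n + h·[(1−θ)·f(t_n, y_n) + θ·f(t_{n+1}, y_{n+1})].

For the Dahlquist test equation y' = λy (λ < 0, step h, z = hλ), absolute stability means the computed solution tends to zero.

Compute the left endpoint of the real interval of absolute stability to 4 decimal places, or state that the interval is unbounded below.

With y'=λy (z=hλ):
  y_{n+1} = y_n + z·[5/7·y_n + 2/7·y_{n+1}] ⇒ (1 − 2/7z)y_{n+1} = (1 + 5/7z)y_n
  Hence R(z) = (1 + 5/7z)/(1 − 2/7z).

Boundary: |R(x)|=1, x<0.
x=-1.05: |R|=0.1923
R=−1: 1+5/7x = −1+2/7x ⇒ -3/7x=2 ⇒ x=2/(-3/7)=-4.6667
Confirm numerically:
  x=-4.246: |R|=0.91854 <1
  x=-4.226: |R|=0.91444 <1
  x=-2.142: |R|=0.32878 <1
  x=-4.958: |R|=1.05167 >1
  x=-4.834: |R|=1.03012 >1
So |R|<1 on (-4.6667, 0).

left endpoint -4.6667.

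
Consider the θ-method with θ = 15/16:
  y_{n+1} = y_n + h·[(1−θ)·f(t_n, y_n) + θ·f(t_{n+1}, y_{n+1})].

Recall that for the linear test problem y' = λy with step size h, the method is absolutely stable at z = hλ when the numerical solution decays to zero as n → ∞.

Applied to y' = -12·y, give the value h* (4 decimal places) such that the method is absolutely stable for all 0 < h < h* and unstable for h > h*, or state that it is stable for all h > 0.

On y'=λy, z=hλ:
  y_{n+1} = y_n + z·[1/16·y_n + 15/16·y_{n+1}] ⇒ (1 − 15/16z)y_{n+1} = (1 + 1/16z)y_n
  Hence R(z) = (1 + 1/16z)/(1 − 15/16z).

Boundary: |R(x)|=1, x<0.
x=-1.48: |R|=0.3801
x=-2: |R|=0.3043
x=-10: |R|=0.0361
x=-100: |R|=0.0554
θ=15/16≥1/2 ⇒ |1+1/16x|<|1−15/16x| ∀x<0 ⇒ unbounded interval.

interval (−∞, 0). Any h>0 works for λ=-12.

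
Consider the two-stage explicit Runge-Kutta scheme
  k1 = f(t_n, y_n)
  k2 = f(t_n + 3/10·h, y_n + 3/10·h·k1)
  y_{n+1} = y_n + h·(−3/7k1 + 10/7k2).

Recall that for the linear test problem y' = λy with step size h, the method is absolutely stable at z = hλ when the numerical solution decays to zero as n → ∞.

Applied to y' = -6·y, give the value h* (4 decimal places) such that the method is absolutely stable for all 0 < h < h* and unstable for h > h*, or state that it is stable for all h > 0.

With y'=λy (z=hλ):
  k1=λy_n ⇒ h·k1=z·y_n;  k2=λ(1+3/10z)y_n ⇒ h·k2=z(1+3/10z)y_n
  y_{n+1}/y_n = 1 − 3/7z + 10/7z(1+3/10z) = 1 + z + 3/7z²
  R(z) = 1 + z + 3/7z².

Need |R(x)|<1, x<0.
x=-0.51: |R|=0.6015
R=1: x+3/7x²=0 ⇒ x=−7/3=-2.3333; min R=1−1/(4·3/7)=0.4167>−1
Confirm numerically:
  x=-2.045: |R|=0.74730 <1
  x=-2.027: |R|=0.73388 <1
  x=-1.486: |R|=0.46037 <1
  x=-2.712: |R|=1.44012 >1
  x=-2.414: |R|=1.08346 >1
Interval (-2.3333, 0).

(-2.3333,0); λ=-6 ⇒ h* = (7/3)/6 = 0.3889.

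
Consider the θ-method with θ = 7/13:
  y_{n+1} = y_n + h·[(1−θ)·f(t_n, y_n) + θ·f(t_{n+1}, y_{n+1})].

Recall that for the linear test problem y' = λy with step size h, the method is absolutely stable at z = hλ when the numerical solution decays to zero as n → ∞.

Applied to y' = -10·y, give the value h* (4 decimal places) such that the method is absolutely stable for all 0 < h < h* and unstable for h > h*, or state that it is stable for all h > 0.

(−∞, 0) — no finite endpoint. Any h>0 works for λ=-10.

Test eqn y'=λy, z=hλ:
  y_{n+1} = y_n + z·[6/13·y_n + 7/13·y_{n+1}] ⇒ (1 − 7/13z)y_{n+1} = (1 + 6/13z)y_n
  so R(z) = (1 + 6/13z)/(1 − 7/13z).

Find x<0 with |R(x)|<1.
x=-0.41: |R|=0.6641
x=-2: |R|=0.0370
x=-10: |R|=0.5663
x=-100: |R|=0.8233
θ=7/13≥1/2 ⇒ |1+6/13x|<|1−7/13x| ∀x<0 ⇒ interval (−∞,0).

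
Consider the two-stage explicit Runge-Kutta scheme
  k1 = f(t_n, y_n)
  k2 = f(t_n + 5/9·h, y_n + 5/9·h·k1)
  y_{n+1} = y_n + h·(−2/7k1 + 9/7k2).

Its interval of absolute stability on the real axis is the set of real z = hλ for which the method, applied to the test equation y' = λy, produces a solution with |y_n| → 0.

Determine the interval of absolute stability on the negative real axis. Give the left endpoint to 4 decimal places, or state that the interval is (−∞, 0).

(-1.4000, 0).

Set f=λy, z=hλ:
  k1=λy_n ⇒ h·k1=z·y_n;  k2=λ(1+5/9z)y_n ⇒ h·k2=z(1+5/9z)y_n
  y_{n+1}/y_n = 1 − 2/7z + 9/7z(1+5/9z) = 1 + z + 5/7z²
  Hence R(z) = 1 + z + 5/7z².

Find x<0 with |R(x)|<1.
x=-1.42: |R|=1.0203
R=1: x+5/7x²=0 ⇒ x=−7/5=-1.4000; min R=1−1/(4·5/7)=0.6500>−1
Confirm numerically:
  x=-0.911: |R|=0.68180 <1
  x=-0.585: |R|=0.65945 <1
  x=-1.824: |R|=1.55241 >1
  x=-1.725: |R|=1.40045 >1
So |R|<1 on (-1.4000, 0).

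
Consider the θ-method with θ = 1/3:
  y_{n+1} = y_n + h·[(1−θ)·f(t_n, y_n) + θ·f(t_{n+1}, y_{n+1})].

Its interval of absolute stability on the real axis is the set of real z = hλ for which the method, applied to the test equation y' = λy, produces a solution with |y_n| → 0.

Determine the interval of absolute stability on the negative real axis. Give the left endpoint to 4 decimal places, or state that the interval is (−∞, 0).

With y'=λy (z=hλ):
  y_{n+1} = y_n + z·[2/3·y_n + 1/3·y_{n+1}] ⇒ (1 − 1/3z)y_{n+1} = (1 + 2/3z)y_n
  ⇒ R(z) = (1 + 2/3z)/(1 − 1/3z).

Boundary: |R(x)|=1, x<0.
x=-1.35: |R|=0.0690
R=−1: 1+2/3x = −1+1/3x ⇒ -1/3x=2 ⇒ x=2/(-1/3)=-6.0000
Confirm numerically:
  x=-4.490: |R|=0.79840 <1
  x=-2.937: |R|=0.48408 <1
  x=-2.660: |R|=0.40989 <1
  x=-6.440: |R|=1.04661 >1
  x=-6.192: |R|=1.02089 >1
Stable set (-6.0000, 0).

z∈(-6.0000,0).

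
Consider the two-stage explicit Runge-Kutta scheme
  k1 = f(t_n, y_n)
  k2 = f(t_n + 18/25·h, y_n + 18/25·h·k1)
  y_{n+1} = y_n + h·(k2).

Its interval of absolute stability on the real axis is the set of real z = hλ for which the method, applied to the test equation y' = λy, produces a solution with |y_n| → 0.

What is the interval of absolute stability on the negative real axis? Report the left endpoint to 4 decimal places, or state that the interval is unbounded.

z∈(-1.3889,0).

With y'=λy (z=hλ):
  k1=λy_n ⇒ h·k1=z·y_n;  k2=λ(1+18/25z)y_n ⇒ h·k2=z(1+18/25z)y_n
  y_{n+1}/y_n = 1 + z(1+18/25z) = 1 + z + 18/25z²
  ⇒ R(z) = 1 + z + 18/25z².

Boundary: |R(x)|=1, x<0.
x=-1.28: |R|=0.8996
R=1: x+18/25x²=0 ⇒ x=−25/18=-1.3889; min R=1−1/(4·18/25)=0.6528>−1
Confirm numerically:
  x=-0.882: |R|=0.67811 <1
  x=-0.819: |R|=0.66395 <1
  x=-0.805: |R|=0.66158 <1
  x=-0.644: |R|=0.65461 <1
  x=-1.981: |R|=1.84454 >1
  x=-1.918: |R|=1.73068 >1
Stable set (-1.3889, 0).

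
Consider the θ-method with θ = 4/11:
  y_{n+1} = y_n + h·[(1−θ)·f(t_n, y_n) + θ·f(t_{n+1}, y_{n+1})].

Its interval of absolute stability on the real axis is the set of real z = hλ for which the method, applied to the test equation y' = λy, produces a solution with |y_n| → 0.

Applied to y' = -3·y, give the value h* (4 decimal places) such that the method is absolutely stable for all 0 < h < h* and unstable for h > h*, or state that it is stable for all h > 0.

On y'=λy, z=hλ:
  y_{n+1} = y_n + z·[7/11·y_n + 4/11·y_{n+1}] ⇒ (1 − 4/11z)y_{n+1} = (1 + 7/11z)y_n
  Hence R(z) = (1 + 7/11z)/(1 − 4/11z).

Need |R(x)|<1, x<0.
x=-1.41: |R|=0.0679
R=−1: 1+7/11x = −1+4/11x ⇒ -3/11x=2 ⇒ x=2/(-3/11)=-7.3333
Confirm numerically:
  x=-7.284: |R|=0.99631 <1
  x=-5.150: |R|=0.79272 <1
  x=-3.512: |R|=0.54232 <1
  x=-3.505: |R|=0.54097 <1
  x=-7.734: |R|=1.02866 >1
  x=-7.717: |R|=1.02749 >1
  x=-7.695: |R|=1.02597 >1
So |R|<1 on (-7.3333, 0).

(-7.3333,0); λ=-3 ⇒ h* = (22/3)/3 = 2.4444.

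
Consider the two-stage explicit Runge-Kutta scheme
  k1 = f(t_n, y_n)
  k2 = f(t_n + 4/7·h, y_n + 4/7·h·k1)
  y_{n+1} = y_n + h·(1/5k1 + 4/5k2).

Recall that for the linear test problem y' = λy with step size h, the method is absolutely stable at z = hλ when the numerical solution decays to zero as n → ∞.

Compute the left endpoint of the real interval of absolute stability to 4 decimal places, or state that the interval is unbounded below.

With y'=λy (z=hλ):
  k1=λy_n ⇒ h·k1=z·y_n;  k2=λ(1+4/7z)y_n ⇒ h·k2=z(1+4/7z)y_n
  y_{n+1}/y_n = 1 + 1/5z + 4/5z(1+4/7z) = 1 + z + 16/35z²
  ⇒ R(z) = 1 + z + 16/35z².

Need |R(x)|<1, x<0.
x=-1.38: |R|=0.4906
R=1: x+16/35x²=0 ⇒ x=−35/16=-2.1875; min R=1−1/(4·16/35)=0.4531>−1
Confirm numerically:
  x=-2.113: |R|=0.92804 <1
  x=-2.057: |R|=0.87729 <1
  x=-1.484: |R|=0.52275 <1
  x=-1.140: |R|=0.45410 <1
  x=-2.341: |R|=1.16427 >1
  x=-2.331: |R|=1.15291 >1
  x=-2.318: |R|=1.13829 >1
Interval (-2.1875, 0).

left endpoint -2.1875.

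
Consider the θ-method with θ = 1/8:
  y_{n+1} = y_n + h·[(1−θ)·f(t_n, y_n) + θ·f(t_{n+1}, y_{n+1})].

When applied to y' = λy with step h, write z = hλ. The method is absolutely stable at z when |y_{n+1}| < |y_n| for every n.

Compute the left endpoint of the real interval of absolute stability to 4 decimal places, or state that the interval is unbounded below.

Test eqn y'=λy, z=hλ:
  y_{n+1} = y_n + z·[7/8·y_n + 1/8·y_{n+1}] ⇒ (1 − 1/8z)y_{n+1} = (1 + 7/8z)y_n
  R(z) = (1 + 7/8z)/(1 − 1/8z).

Boundary: |R(x)|=1, x<0.
x=-1.23: |R|=0.0661
R=−1: 1+7/8x = −1+1/8x ⇒ -3/4x=2 ⇒ x=2/(-3/4)=-2.6667
Confirm numerically:
  x=-2.380: |R|=0.83430 <1
  x=-1.533: |R|=0.28648 <1
  x=-1.244: |R|=0.07659 <1
  x=-3.184: |R|=1.27754 >1
  x=-2.936: |R|=1.14777 >1
  x=-2.709: |R|=1.02372 >1
Interval (-2.6667, 0).

left endpoint -2.6667.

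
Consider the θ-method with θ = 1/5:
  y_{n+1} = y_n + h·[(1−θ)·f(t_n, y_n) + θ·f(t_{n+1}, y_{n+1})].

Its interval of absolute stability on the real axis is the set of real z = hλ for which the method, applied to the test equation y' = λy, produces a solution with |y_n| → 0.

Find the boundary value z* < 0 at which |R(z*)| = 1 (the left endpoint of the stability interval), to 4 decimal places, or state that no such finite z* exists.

Test eqn y'=λy, z=hλ:
  y_{n+1} = y_n + z·[4/5·y_n + 1/5·y_{n+1}] ⇒ (1 − 1/5z)y_{n+1} = (1 + 4/5z)y_n
  so R(z) = (1 + 4/5z)/(1 − 1/5z).

Boundary: |R(x)|=1, x<0.
x=-1.01: |R|=0.1597
R=−1: 1+4/5x = −1+1/5x ⇒ -3/5x=2 ⇒ x=2/(-3/5)=-3.3333
Confirm numerically:
  x=-2.888: |R|=0.83063 <1
  x=-2.659: |R|=0.73587 <1
  x=-2.593: |R|=0.70749 <1
  x=-1.550: |R|=0.18321 <1
  x=-3.863: |R|=1.17928 >1
  x=-3.822: |R|=1.16618 >1
  x=-3.778: |R|=1.15197 >1
So |R|<1 on (-3.3333, 0).

z* = -3.3333.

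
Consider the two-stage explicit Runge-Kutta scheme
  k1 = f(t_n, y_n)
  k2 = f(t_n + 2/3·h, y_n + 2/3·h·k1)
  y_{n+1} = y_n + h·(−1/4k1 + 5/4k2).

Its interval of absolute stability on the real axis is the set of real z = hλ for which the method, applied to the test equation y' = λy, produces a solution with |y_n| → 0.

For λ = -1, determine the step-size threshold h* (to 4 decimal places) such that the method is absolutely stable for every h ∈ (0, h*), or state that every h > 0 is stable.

Set f=λy, z=hλ:
  k1=λy_n ⇒ h·k1=z·y_n;  k2=λ(1+2/3z)y_n ⇒ h·k2=z(1+2/3z)y_n
  y_{n+1}/y_n = 1 − 1/4z + 5/4z(1+2/3z) = 1 + z + 5/6z²
  R(z) = 1 + z + 5/6z².

Need |R(x)|<1, x<0.
x=-0.79: |R|=0.7301
R=1: x+5/6x²=0 ⇒ x=−6/5=-1.2000; min R=1−1/(4·5/6)=0.7000>−1
Confirm numerically:
  x=-0.969: |R|=0.81347 <1
  x=-0.837: |R|=0.74681 <1
  x=-0.516: |R|=0.70588 <1
  x=-1.610: |R|=1.55008 >1
  x=-1.466: |R|=1.32496 >1
Interval (-1.2000, 0).

(-1.2000,0); λ=-1 ⇒ h* = (6/5)/1 = 1.2000.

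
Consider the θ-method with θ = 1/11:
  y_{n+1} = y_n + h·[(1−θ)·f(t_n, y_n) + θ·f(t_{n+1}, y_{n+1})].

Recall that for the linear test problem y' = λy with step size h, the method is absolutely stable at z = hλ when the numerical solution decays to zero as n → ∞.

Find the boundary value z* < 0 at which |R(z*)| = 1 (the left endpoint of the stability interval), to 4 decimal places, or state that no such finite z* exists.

Set f=λy, z=hλ:
  y_{n+1} = y_n + z·[10/11·y_n + 1/11·y_{n+1}] ⇒ (1 − 1/11z)y_{n+1} = (1 + 10/11z)y_n
  Hence R(z) = (1 + 10/11z)/(1 − 1/11z).

Find x<0 with |R(x)|<1.
x=-0.96: |R|=0.1171
R=−1: 1+10/11x = −1+1/11x ⇒ -9/11x=2 ⇒ x=2/(-9/11)=-2.4444
Confirm numerically:
  x=-2.100: |R|=0.76336 <1
  x=-2.057: |R|=0.73294 <1
  x=-1.500: |R|=0.32000 <1
  x=-2.693: |R|=1.16337 >1
  x=-2.465: |R|=1.01374 >1
So |R|<1 on (-2.4444, 0).

z* = -2.4444.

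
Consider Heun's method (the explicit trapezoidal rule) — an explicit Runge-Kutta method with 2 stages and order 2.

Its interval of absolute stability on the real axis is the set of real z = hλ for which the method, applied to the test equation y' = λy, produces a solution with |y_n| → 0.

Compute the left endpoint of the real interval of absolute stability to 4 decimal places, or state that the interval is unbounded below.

z* = -2.0000.

On y'=λy, z=hλ:
  order 2, 2-stage ⇒ R(z)=1+z+z^2/2
  (e.g. R(-1.04)=0.50080, |R|=0.50080)

Solve |R(x)|<1 on ℝ⁻.
x=-1.04: |R|=0.5008
|R(-1.68)|=0.7312 |R(-0.85)|=0.5112 |R(-0.53)|=0.6104
Bisect:
  x_lo=-2.3745 |R|=1.4447  x_hi=-0.1770 |R|=0.8387
  mid=-1.27577 |R|=0.53803 →hi
  mid=-1.82515 |R|=0.84044 →hi
  mid=-2.09985 |R|=1.10483 →lo
  mid=-1.96250 |R|=0.96320 →hi
  mid=-2.03117 |R|=1.03166 →lo
  mid=-1.99684 |R|=0.99684 →hi
  mid=-2.01401 |R|=1.01410 →lo
  mid=-2.00542 |R|=1.00544 →lo
  mid=-2.00113 |R|=1.00113 →lo
  mid=-1.99898 |R|=0.99898 →hi
  ...
  [-2.00006,-1.99992] ⇒ x*=-2.0000
Interval (-2.0000, 0).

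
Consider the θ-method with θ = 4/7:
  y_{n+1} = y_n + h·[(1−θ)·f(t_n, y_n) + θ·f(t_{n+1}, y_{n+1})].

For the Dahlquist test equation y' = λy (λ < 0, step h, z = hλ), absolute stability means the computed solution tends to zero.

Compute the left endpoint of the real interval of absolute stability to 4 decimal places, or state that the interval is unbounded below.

Set f=λy, z=hλ:
  y_{n+1} = y_n + z·[3/7·y_n + 4/7·y_{n+1}] ⇒ (1 − 4/7z)y_{n+1} = (1 + 3/7z)y_n
  R(z) = (1 + 3/7z)/(1 − 4/7z).

Find x<0 with |R(x)|<1.
x=-1.39: |R|=0.2253
x=-2: |R|=0.0667
x=-10: |R|=0.4894
x=-100: |R|=0.7199
θ=4/7≥1/2 ⇒ |1+3/7x|<|1−4/7x| ∀x<0 ⇒ unbounded interval.

(−∞, 0) — no finite endpoint.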